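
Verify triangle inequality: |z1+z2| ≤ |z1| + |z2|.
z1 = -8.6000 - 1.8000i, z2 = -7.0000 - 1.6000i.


|z1| = sqrt((-8.6)^2 + (-1.8)^2) = sqrt(77.2) = 8.7864
|z2| = sqrt((-7)^2 + (-1.6)^2) = sqrt(51.56) = 7.1805
z1+z2 = -15.6000 - 3.4000i
|z1+z2| = sqrt(254.92) = 15.9662
|z1|+|z2| = 8.7864 + 7.1805 = 15.9669

|z1+z2| = 15.9662 ≤ |z1|+|z2| = 15.9669 (verified)


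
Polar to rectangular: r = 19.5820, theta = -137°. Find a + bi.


a = 19.5820*cos(-137°) = 19.5820*(-0.731354) = -14.3214
b = 19.5820*sin(-137°) = 19.5820*(-0.682) = -13.3549

-14.3214 - 13.3549i


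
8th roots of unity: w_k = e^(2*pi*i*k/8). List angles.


The 8th roots of unity are cis(360k/8°) for k=0..7
Angle step = 360/8 = 45°
Primitive root: cis(45°)
Primitive root = 0.7071 + 0.7071i

8 roots at angles: 0°, 45°, 90°, 135°, 180°, 225°, 270°, 315°


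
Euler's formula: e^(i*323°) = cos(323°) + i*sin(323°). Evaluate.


cos(323°) = 0.7986
sin(323°) = -0.6018

e^(i*323°) = 0.7986 - 0.6018i


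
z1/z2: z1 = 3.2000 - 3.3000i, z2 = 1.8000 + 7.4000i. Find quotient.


Conjugate of z2 = 1.8000 - 7.4000i
Numerator: (3.2000 - 3.3000i)(1.8000 - 7.4000i) = -18.6600 - 29.6200i
Denominator: 1.8^2 + 7.4^2 = 58
Result = (-18.6600 - 29.6200i)/58

-0.3217 - 0.5107i


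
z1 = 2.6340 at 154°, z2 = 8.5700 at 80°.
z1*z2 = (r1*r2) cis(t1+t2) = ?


r = 2.6340 * 8.5700 = 22.5734
theta = 154° + 80° = 234° = 234° (mod 360)

22.5734 cis(234°)


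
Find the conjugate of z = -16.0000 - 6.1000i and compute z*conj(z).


z_bar = -16.0000 + 6.1000i
z*z_bar = (-16)^2 + (-6.1)^2 = 256 + 37.21 = 293.21

z_bar = -16.0000 + 6.1000i, z*z_bar = 293.21


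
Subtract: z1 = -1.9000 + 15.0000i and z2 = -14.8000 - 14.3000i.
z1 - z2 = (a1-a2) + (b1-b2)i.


Real: -1.9 + 14.8 = 12.9
Imag: 15 + 14.3 = 29.3

12.9000 + 29.3000i


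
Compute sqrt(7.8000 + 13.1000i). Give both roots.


|z| = sqrt(60.84+171.61) = 15.2463
sqrt((|z|+a)/2) = sqrt((15.2463+7.8)/2) = sqrt(11.5232) = 3.3946
sqrt((|z|-a)/2) = sqrt((15.2463-7.8)/2) = sqrt(3.7232) = 1.9295

±(3.3946 + 1.9295i) i.e. 3.3946 + 1.9295i and -3.3946 - 1.9295i


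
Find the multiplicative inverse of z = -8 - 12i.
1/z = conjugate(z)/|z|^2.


|z|^2 = 64+144 = 208
1/z = (-8 + 12i)/208

1/z = -0.0385 + 0.0577i


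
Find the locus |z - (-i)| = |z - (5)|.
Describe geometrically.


Equal distances means the locus is the perpendicular bisector of z1 and z2.
Midpoint = ((0+5)/2, (-1+0)/2) = (2.5000, -0.5000)

Perpendicular bisector through (2.5000, -0.5000)


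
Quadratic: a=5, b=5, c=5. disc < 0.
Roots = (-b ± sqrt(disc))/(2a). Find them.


disc = 5^2 - 4*5*5 = 25 - 100 = -75
sqrt(|disc|) = sqrt(75) = 8.6603
Real part = -5/(2*5) = -0.5000
Imag part = 8.6603/(2*5) = 0.8660

-0.5000 ± 0.8660i


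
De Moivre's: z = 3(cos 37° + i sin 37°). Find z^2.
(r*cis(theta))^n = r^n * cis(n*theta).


r^2 = 3^2 = 9
n*theta = 2*37° = 74° = 74° (mod 360)
a = 9*cos(74°) = 2.4807
b = 9*sin(74°) = 8.6514

9 cis(74°) = 2.4807 + 8.6514i


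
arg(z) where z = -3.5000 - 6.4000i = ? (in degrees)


Re = -3.5, Im = -6.4
arg = atan2(-6.4, -3.5) = -118.6731 degrees

arg(z) = -118.6731 degrees


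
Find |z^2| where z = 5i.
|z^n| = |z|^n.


|z| = sqrt(0+25) = sqrt(25) = 5
|z^2| = |z|^2 = 5^2 = 25

|z^2| = 25


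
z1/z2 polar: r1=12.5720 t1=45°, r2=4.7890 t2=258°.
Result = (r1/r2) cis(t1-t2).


r = 12.5720 / 4.7890 = 2.6252
theta = 45° - 258° = -213° = 147° (mod 360)

2.6252 cis(147°)


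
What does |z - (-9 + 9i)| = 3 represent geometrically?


|z - z0| = r is a circle with center z0 and radius r.
Center = (-9, 9), radius = 3

Circle with center (-9, 9) and radius 3


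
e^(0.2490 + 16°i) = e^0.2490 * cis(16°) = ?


e^0.2490 = 1.2827
cos(16°) = 0.9613
sin(16°) = 0.27564
Real = 1.2827*0.9613 = 1.2331
Imag = 1.2827*0.27564 = 0.3536

1.2331 + 0.3536i


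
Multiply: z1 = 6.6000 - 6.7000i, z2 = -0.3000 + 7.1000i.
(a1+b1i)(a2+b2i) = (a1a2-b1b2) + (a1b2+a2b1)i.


Real = 6.6*(-0.3) - (-6.7)*7.1 = -1.98 - (-47.57) = 45.59
Imag = 6.6*7.1 - (0.3)*(-6.7) = 46.86 + 2.01 = 48.87

45.5900 + 48.8700i


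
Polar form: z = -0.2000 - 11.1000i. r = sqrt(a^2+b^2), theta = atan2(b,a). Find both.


r = sqrt(0.04+123.21) = sqrt(123.25) = 11.1018
theta = atan2(-11.1, -0.2) = -91.0322 degrees

r = 11.1018, theta = -91.0322 degrees


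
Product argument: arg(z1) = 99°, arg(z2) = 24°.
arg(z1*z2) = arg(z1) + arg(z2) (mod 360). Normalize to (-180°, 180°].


arg(z1*z2) = 99° + 24° = 123°
Normalized to (-180°, 180°]: 123°

123°


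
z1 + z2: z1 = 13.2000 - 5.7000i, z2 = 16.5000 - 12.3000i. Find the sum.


Real: 13.2 + 16.5 = 29.7
Imag: -5.7 - 12.3 = -18

29.7000 - 18.0000i


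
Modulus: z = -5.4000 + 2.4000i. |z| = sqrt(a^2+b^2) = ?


|z| = sqrt((-5.4)^2 + 2.4^2) = sqrt(29.16 + 5.76) = sqrt(34.92) = 5.9093

|z| = 5.9093


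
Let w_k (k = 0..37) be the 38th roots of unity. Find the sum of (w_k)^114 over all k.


The roots are w_k = w^k with w = e^(2*pi*i/38), and (w^k)^114 = (w^114)^k.
So S = 1 + u + u^2 + ... + u^(37) with u = w^114.
114 = 3*38 + 0, so 114 is a multiple of 38 and u = (w^38)^3 = 1.
Every one of the 38 terms equals 1: S = 38

S = 38


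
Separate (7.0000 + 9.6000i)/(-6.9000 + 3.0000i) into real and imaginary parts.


Multiply by conjugate: (7.0000 + 9.6000i)(-6.9000 - 3.0000i) / ((-6.9)^2 + 3^2)
Numerator real = 7*(-6.9) + 9.6*3 = -19.5
Numerator imag = 9.6*(-6.9) - 7*3 = -87.24
Denominator = 56.61
Re(z) = -19.5/56.61 = -0.3445
Im(z) = -87.24/56.61 = -1.5411

Re(z) = -0.3445, Im(z) = -1.5411


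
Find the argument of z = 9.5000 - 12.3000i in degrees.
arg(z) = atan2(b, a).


Re = 9.5, Im = -12.3
arg = atan2(-12.3, 9.5) = -52.3190 degrees

arg(z) = -52.3190 degrees


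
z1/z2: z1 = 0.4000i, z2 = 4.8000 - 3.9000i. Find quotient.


Conjugate of z2 = 4.8000 + 3.9000i
Numerator: (0.4000i)(4.8000 + 3.9000i) = -1.5600 + 1.9200i
Denominator: 4.8^2 + (-3.9)^2 = 38.25
Result = (-1.5600 + 1.9200i)/38.25

-0.0408 + 0.0502i


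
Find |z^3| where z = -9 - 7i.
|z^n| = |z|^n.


|z| = sqrt(81+49) = sqrt(130) = 11.4018
|z^3| = |z|^3 = (sqrt(130))^3 = 130*sqrt(130)

|z^3| = 130*sqrt(130) ≈ 1482.2281


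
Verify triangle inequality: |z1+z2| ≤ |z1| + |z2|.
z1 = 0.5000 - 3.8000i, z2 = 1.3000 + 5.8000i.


|z1| = sqrt(0.5^2 + (-3.8)^2) = sqrt(14.69) = 3.8328
|z2| = sqrt(1.3^2 + 5.8^2) = sqrt(35.33) = 5.9439
z1+z2 = 1.8000 + 2.0000i
|z1+z2| = sqrt(7.24) = 2.6907
|z1|+|z2| = 3.8328 + 5.9439 = 9.7767

|z1+z2| = 2.6907 ≤ |z1|+|z2| = 9.7767 (verified)


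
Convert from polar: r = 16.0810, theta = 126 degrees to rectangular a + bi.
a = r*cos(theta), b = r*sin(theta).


a = 16.0810*cos(126°) = 16.0810*(-0.587785) = -9.4522
b = 16.0810*sin(126°) = 16.0810*0.809017 = 13.0098

-9.4522 + 13.0098i


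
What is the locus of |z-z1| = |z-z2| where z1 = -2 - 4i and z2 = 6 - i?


Equal distances means the locus is the perpendicular bisector of z1 and z2.
Midpoint = ((-2+6)/2, (-4+(-1))/2) = (2.0000, -2.5000)

Perpendicular bisector through (2.0000, -2.5000)


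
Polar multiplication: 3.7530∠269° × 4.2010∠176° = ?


r = 3.7530 * 4.2010 = 15.7664
theta = 269° + 176° = 445° = 85° (mod 360)

15.7664 cis(85°)


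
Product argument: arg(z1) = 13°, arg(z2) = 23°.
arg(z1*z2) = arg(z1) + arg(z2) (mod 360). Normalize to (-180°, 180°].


arg(z1*z2) = 13° + 23° = 36°
Normalized to (-180°, 180°]: 36°

36°


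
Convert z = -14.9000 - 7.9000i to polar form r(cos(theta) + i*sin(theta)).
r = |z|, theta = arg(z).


r = sqrt(222.01+62.41) = sqrt(284.42) = 16.8648
theta = atan2(-7.9, -14.9) = -152.0674 degrees

r = 16.8648, theta = -152.0674 degrees


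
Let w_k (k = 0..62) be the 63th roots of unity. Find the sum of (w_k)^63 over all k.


The roots are w_k = w^k with w = e^(2*pi*i/63), and (w^k)^63 = (w^63)^k.
So S = 1 + u + u^2 + ... + u^(62) with u = w^63.
63 = 1*63 + 0, so 63 is a multiple of 63 and u = (w^63)^1 = 1.
Every one of the 63 terms equals 1: S = 63

S = 63


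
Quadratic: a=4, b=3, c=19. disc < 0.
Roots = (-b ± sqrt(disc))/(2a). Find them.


disc = 3^2 - 4*4*19 = 9 - 304 = -295
sqrt(|disc|) = sqrt(295) = 17.1756
Real part = -3/(2*4) = -0.3750
Imag part = 17.1756/(2*4) = 2.1469

-0.3750 ± 2.1469i


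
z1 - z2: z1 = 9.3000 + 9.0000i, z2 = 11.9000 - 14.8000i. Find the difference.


Real: 9.3 - 11.9 = -2.6
Imag: 9 + 14.8 = 23.8

-2.6000 + 23.8000i


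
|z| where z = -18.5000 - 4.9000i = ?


|z| = sqrt((-18.5)^2 + (-4.9)^2) = sqrt(342.25 + 24.01) = sqrt(366.26) = 19.1379

|z| = 19.1379


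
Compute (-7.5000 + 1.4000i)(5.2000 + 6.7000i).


Real = -7.5*5.2 - 1.4*6.7 = -39 - 9.38 = -48.38
Imag = -7.5*6.7 + 5.2*1.4 = -50.25 + 7.28 = -42.97

-48.3800 - 42.9700i


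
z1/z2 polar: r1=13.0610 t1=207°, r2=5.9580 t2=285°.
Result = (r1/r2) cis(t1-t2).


r = 13.0610 / 5.9580 = 2.1922
theta = 207° - 285° = -78° = 282° (mod 360)

2.1922 cis(282°)


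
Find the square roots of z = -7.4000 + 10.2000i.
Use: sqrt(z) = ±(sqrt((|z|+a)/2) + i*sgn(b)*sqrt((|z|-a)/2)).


|z| = sqrt(54.76+104.04) = 12.6016
sqrt((|z|+a)/2) = sqrt((12.6016+(-7.4))/2) = sqrt(2.6008) = 1.6127
sqrt((|z|-a)/2) = sqrt((12.6016-(-7.4))/2) = sqrt(10.0008) = 3.1624

±(1.6127 + 3.1624i) i.e. 1.6127 + 3.1624i and -1.6127 - 3.1624i


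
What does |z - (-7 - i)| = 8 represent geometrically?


|z - z0| = r is a circle with center z0 and radius r.
Center = (-7, -1), radius = 8

Circle with center (-7, -1) and radius 8


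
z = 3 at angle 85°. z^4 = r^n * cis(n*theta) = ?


r^4 = 3^4 = 81
n*theta = 4*85° = 340° = 340° (mod 360)
a = 81*cos(340°) = 76.1151
b = 81*sin(340°) = -27.7036

81 cis(340°) = 76.1151 - 27.7036i


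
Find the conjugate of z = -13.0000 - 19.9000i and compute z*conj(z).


z_bar = -13.0000 + 19.9000i
z*z_bar = (-13)^2 + (-19.9)^2 = 169 + 396.01 = 565.01

z_bar = -13.0000 + 19.9000i, z*z_bar = 565.01


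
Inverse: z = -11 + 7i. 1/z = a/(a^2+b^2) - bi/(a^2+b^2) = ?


|z|^2 = 121+49 = 170
1/z = (-11 - 7i)/170

1/z = -0.0647 - 0.0412i


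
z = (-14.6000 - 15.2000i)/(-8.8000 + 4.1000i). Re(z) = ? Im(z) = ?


Multiply by conjugate: (-14.6000 - 15.2000i)(-8.8000 - 4.1000i) / ((-8.8)^2 + 4.1^2)
Numerator real = -14.6*(-8.8) - (15.2)*4.1 = 66.16
Numerator imag = -15.2*(-8.8) - (-14.6)*4.1 = 193.62
Denominator = 94.25
Re(z) = 66.16/94.25 = 0.7020
Im(z) = 193.62/94.25 = 2.0543

Re(z) = 0.7020, Im(z) = 2.0543


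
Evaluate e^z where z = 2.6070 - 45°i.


e^2.6070 = 13.5583
cos(-45°) = 0.70711
sin(-45°) = -0.70711
Real = 13.5583*0.70711 = 9.5872
Imag = 13.5583*(-0.70711) = -9.5872

9.5872 - 9.5872i


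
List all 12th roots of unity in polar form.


The 12th roots of unity are cis(360k/12°) for k=0..11
Angle step = 360/12 = 30°
Primitive root: cis(30°)
Primitive root = 0.8660 + 0.5000i

12 roots at angles: 0°, 30°, 60°, 90°, 120°, 150°, 180°, 210°, 240°, 270°, 300°, 330°


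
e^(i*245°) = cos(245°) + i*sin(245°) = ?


cos(245°) = -0.4226
sin(245°) = -0.9063

e^(i*245°) = -0.4226 - 0.9063i


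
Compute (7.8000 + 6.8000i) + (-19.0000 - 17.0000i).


Real: 7.8 - 19 = -11.2
Imag: 6.8 - 17 = -10.2

-11.2000 - 10.2000i


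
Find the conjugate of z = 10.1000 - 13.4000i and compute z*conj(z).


z_bar = 10.1000 + 13.4000i
z*z_bar = 10.1^2 + (-13.4)^2 = 102.01 + 179.56 = 281.57

z_bar = 10.1000 + 13.4000i, z*z_bar = 281.57


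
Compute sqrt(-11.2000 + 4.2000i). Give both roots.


|z| = sqrt(125.44+17.64) = 11.9616
sqrt((|z|+a)/2) = sqrt((11.9616+(-11.2))/2) = sqrt(0.3808) = 0.6171
sqrt((|z|-a)/2) = sqrt((11.9616-(-11.2))/2) = sqrt(11.5808) = 3.4031

±(0.6171 + 3.4031i) i.e. 0.6171 + 3.4031i and -0.6171 - 3.4031i


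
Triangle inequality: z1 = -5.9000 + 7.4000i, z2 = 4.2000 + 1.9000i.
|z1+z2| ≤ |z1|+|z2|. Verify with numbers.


|z1| = sqrt((-5.9)^2 + 7.4^2) = sqrt(89.57) = 9.4641
|z2| = sqrt(4.2^2 + 1.9^2) = sqrt(21.25) = 4.6098
z1+z2 = -1.7000 + 9.3000i
|z1+z2| = sqrt(89.38) = 9.4541
|z1|+|z2| = 9.4641 + 4.6098 = 14.0739

|z1+z2| = 9.4541 ≤ |z1|+|z2| = 14.0739 (verified)


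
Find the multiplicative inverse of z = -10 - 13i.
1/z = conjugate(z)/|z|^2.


|z|^2 = 100+169 = 269
1/z = (-10 + 13i)/269

1/z = -0.0372 + 0.0483i


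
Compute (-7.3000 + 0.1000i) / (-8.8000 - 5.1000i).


Conjugate of z2 = -8.8000 + 5.1000i
Numerator: (-7.3000 + 0.1000i)(-8.8000 + 5.1000i) = 63.7300 - 38.1100i
Denominator: (-8.8)^2 + (-5.1)^2 = 103.45
Result = (63.7300 - 38.1100i)/103.45

0.6160 - 0.3684i


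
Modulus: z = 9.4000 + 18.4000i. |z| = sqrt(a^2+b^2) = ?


|z| = sqrt(9.4^2 + 18.4^2) = sqrt(88.36 + 338.56) = sqrt(426.92) = 20.6620

|z| = 20.6620


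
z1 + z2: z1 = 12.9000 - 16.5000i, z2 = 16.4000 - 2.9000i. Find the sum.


Real: 12.9 + 16.4 = 29.3
Imag: -16.5 - 2.9 = -19.4

29.3000 - 19.4000i


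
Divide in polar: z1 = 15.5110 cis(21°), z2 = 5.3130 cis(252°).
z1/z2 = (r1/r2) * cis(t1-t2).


r = 15.5110 / 5.3130 = 2.9194
theta = 21° - 252° = -231° = 129° (mod 360)

2.9194 cis(129°)


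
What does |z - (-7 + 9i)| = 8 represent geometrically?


|z - z0| = r is a circle with center z0 and radius r.
Center = (-7, 9), radius = 8

Circle with center (-7, 9) and radius 8


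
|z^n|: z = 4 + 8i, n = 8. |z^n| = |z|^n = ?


|z| = sqrt(16+64) = sqrt(80) = 8.9443
|z^8| = |z|^8 = (sqrt(80))^8 = 80^4 = 40960000

|z^8| = 40960000


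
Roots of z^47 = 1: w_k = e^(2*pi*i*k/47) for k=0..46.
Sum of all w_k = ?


The sum of all 47th roots of unity is 0.
Geometric series: (1 - w^47)/(1 - w) = (1-1)/(1-w) = 0 since w^47 = 1, w ≠ 1.
Alternatively: coefficient of z^46 in z^47 - 1 is 0.

0


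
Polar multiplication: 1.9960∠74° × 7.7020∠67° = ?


r = 1.9960 * 7.7020 = 15.3732
theta = 74° + 67° = 141° = 141° (mod 360)

15.3732 cis(141°)


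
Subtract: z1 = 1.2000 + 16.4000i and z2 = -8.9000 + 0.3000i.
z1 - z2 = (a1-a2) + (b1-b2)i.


Real: 1.2 + 8.9 = 10.1
Imag: 16.4 - 0.3 = 16.1

10.1000 + 16.1000i


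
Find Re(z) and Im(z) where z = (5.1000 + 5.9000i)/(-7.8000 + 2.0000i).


Multiply by conjugate: (5.1000 + 5.9000i)(-7.8000 - 2.0000i) / ((-7.8)^2 + 2^2)
Numerator real = 5.1*(-7.8) + 5.9*2 = -27.98
Numerator imag = 5.9*(-7.8) - 5.1*2 = -56.22
Denominator = 64.84
Re(z) = -27.98/64.84 = -0.4315
Im(z) = -56.22/64.84 = -0.8671

Re(z) = -0.4315, Im(z) = -0.8671


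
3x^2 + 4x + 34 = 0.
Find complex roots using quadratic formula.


disc = 4^2 - 4*3*34 = 16 - 408 = -392
sqrt(|disc|) = sqrt(392) = 19.7990
Real part = -4/(2*3) = -0.6667
Imag part = 19.7990/(2*3) = 3.2998

-0.6667 ± 3.2998i


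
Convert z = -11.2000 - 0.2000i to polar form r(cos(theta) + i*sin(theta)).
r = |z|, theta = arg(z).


r = sqrt(125.44+0.04) = sqrt(125.48) = 11.2018
theta = atan2(-0.2, -11.2) = -178.9770 degrees

r = 11.2018, theta = -178.9770 degrees


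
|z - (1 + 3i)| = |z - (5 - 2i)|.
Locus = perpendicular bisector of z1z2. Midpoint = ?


Equal distances means the locus is the perpendicular bisector of z1 and z2.
Midpoint = ((1+5)/2, (3+(-2))/2) = (3.0000, 0.5000)

Perpendicular bisector through (3.0000, 0.5000)


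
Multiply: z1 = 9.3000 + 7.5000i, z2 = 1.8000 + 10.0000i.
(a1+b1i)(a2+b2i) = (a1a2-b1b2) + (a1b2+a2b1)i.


Real = 9.3*1.8 - 7.5*10 = 16.74 - 75 = -58.26
Imag = 9.3*10 + 1.8*7.5 = 93 + 13.5 = 106.5

-58.2600 + 106.5000i


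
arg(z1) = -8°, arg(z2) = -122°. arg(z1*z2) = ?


arg(z1*z2) = -8° - 122° = -130°
Normalized to (-180°, 180°]: -130°

-130°


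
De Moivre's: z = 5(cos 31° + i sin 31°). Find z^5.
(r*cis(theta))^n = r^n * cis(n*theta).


r^5 = 5^5 = 3125
n*theta = 5*31° = 155° = 155° (mod 360)
a = 3125*cos(155°) = -2832.2118
b = 3125*sin(155°) = 1320.6821

3125 cis(155°) = -2832.2118 + 1320.6821i


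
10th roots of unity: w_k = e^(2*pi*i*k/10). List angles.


The 10th roots of unity are cis(360k/10°) for k=0..9
Angle step = 360/10 = 36°
Primitive root: cis(36°)
Primitive root = 0.8090 + 0.5878i

10 roots at angles: 0°, 36°, 72°, 108°, 144°, 180°, 216°, 252°, 288°, 324°


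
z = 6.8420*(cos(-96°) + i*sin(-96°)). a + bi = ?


a = 6.8420*cos(-96°) = 6.8420*(-0.10453) = -0.7152
b = 6.8420*sin(-96°) = 6.8420*(-0.99452) = -6.8045

-0.7152 - 6.8045i


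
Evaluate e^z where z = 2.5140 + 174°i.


e^2.5140 = 12.35425
cos(174°) = -0.994522
sin(174°) = 0.10453
Real = 12.35425*(-0.994522) = -12.2866
Imag = 12.35425*0.10453 = 1.2914

-12.2866 + 1.2914i


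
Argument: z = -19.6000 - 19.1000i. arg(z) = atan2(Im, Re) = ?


Re = -19.6, Im = -19.1
arg = atan2(-19.1, -19.6) = -135.7402 degrees

arg(z) = -135.7402 degrees


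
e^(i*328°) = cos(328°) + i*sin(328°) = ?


cos(328°) = 0.8480
sin(328°) = -0.5299

e^(i*328°) = 0.8480 - 0.5299i


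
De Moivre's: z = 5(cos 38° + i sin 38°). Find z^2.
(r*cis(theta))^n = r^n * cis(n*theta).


r^2 = 5^2 = 25
n*theta = 2*38° = 76° = 76° (mod 360)
a = 25*cos(76°) = 6.0480
b = 25*sin(76°) = 24.2574

25 cis(76°) = 6.0480 + 24.2574i


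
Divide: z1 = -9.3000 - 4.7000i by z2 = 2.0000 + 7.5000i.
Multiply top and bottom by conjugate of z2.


Conjugate of z2 = 2.0000 - 7.5000i
Numerator: (-9.3000 - 4.7000i)(2.0000 - 7.5000i) = -53.8500 + 60.3500i
Denominator: 2^2 + 7.5^2 = 60.25
Result = (-53.8500 + 60.3500i)/60.25

-0.8938 + 1.0017i


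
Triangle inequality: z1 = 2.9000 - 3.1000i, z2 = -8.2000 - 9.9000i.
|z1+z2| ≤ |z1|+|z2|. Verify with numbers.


|z1| = sqrt(2.9^2 + (-3.1)^2) = sqrt(18.02) = 4.2450
|z2| = sqrt((-8.2)^2 + (-9.9)^2) = sqrt(165.25) = 12.8550
z1+z2 = -5.3000 - 13.0000i
|z1+z2| = sqrt(197.09) = 14.0389
|z1|+|z2| = 4.2450 + 12.8550 = 17.1000

|z1+z2| = 14.0389 ≤ |z1|+|z2| = 17.1000 (verified)


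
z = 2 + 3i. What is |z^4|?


|z| = sqrt(4+9) = sqrt(13) = 3.6056
|z^4| = |z|^4 = (sqrt(13))^4 = 13^2 = 169

|z^4| = 169


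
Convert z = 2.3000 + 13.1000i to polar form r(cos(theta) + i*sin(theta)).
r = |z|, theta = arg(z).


r = sqrt(5.29+171.61) = sqrt(176.9) = 13.3004
theta = atan2(13.1, 2.3) = 80.0419 degrees

r = 13.3004, theta = 80.0419 degrees


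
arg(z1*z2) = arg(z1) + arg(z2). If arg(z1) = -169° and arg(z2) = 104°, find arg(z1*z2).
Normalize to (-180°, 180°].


arg(z1*z2) = -169° + 104° = -65°
Normalized to (-180°, 180°]: -65°

-65°


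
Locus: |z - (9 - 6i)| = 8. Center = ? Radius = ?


|z - z0| = r is a circle with center z0 and radius r.
Center = (9, -6), radius = 8

Circle with center (9, -6) and radius 8


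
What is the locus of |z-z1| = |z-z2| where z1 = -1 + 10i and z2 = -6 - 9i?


Equal distances means the locus is the perpendicular bisector of z1 and z2.
Midpoint = ((-1+(-6))/2, (10+(-9))/2) = (-3.5000, 0.5000)

Perpendicular bisector through (-3.5000, 0.5000)


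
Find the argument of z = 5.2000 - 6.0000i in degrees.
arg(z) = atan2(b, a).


Re = 5.2, Im = -6
arg = atan2(-6, 5.2) = -49.0856 degrees

arg(z) = -49.0856 degrees


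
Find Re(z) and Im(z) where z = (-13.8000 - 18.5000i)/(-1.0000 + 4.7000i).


Multiply by conjugate: (-13.8000 - 18.5000i)(-1.0000 - 4.7000i) / ((-1)^2 + 4.7^2)
Numerator real = -13.8*(-1) - (18.5)*4.7 = -73.15
Numerator imag = -18.5*(-1) - (-13.8)*4.7 = 83.36
Denominator = 23.09
Re(z) = -73.15/23.09 = -3.1680
Im(z) = 83.36/23.09 = 3.6102

Re(z) = -3.1680, Im(z) = 3.6102


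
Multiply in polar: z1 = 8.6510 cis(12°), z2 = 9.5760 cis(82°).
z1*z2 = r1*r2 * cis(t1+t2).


r = 8.6510 * 9.5760 = 82.8420
theta = 12° + 82° = 94° = 94° (mod 360)

82.8420 cis(94°)


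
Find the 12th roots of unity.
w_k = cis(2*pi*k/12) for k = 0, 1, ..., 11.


The 12th roots of unity are cis(360k/12°) for k=0..11
Angle step = 360/12 = 30°
Primitive root: cis(30°)
Primitive root = 0.8660 + 0.5000i

12 roots at angles: 0°, 30°, 60°, 90°, 120°, 150°, 180°, 210°, 240°, 270°, 300°, 330°


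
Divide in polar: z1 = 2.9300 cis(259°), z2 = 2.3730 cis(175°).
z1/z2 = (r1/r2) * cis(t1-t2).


r = 2.9300 / 2.3730 = 1.2347
theta = 259° - 175° = 84° = 84° (mod 360)

1.2347 cis(84°)


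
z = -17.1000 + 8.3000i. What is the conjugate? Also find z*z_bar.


z_bar = -17.1000 - 8.3000i
z*z_bar = (-17.1)^2 + 8.3^2 = 292.41 + 68.89 = 361.3

z_bar = -17.1000 - 8.3000i, z*z_bar = 361.3


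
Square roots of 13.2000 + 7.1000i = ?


|z| = sqrt(174.24+50.41) = 14.9883
sqrt((|z|+a)/2) = sqrt((14.9883+13.2)/2) = sqrt(14.0942) = 3.7542
sqrt((|z|-a)/2) = sqrt((14.9883-13.2)/2) = sqrt(0.8942) = 0.9456

±(3.7542 + 0.9456i) i.e. 3.7542 + 0.9456i and -3.7542 - 0.9456i


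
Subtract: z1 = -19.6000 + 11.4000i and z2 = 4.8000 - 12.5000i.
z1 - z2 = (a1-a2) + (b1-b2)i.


Real: -19.6 - 4.8 = -24.4
Imag: 11.4 + 12.5 = 23.9

-24.4000 + 23.9000i


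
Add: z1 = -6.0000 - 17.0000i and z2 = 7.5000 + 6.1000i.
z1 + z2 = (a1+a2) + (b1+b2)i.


Real: -6 + 7.5 = 1.5
Imag: -17 + 6.1 = -10.9

1.5000 - 10.9000i


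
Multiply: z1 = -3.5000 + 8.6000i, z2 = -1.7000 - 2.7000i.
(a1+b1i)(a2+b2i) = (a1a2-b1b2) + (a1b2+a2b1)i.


Real = -3.5*(-1.7) - 8.6*(-2.7) = 5.95 - (-23.22) = 29.17
Imag = -3.5*(-2.7) - (1.7)*8.6 = 9.45 - (14.62) = -5.17

29.1700 - 5.1700i


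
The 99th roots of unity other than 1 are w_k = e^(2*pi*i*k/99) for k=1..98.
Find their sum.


With w = e^(2*pi*i/99), all 99 of the 99th roots of unity w^0 = 1, w, ..., w^(98) sum to 0: 1 + w + ... + w^(98) = (1 - w^99)/(1 - w) = 0 since w^99 = 1, w ≠ 1.
Removing the root 1: w + w^2 + ... + w^(98) = 0 - 1 = -1

Sum = -1


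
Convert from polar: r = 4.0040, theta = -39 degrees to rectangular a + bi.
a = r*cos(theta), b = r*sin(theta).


a = 4.0040*cos(-39°) = 4.0040*0.77715 = 3.1117
b = 4.0040*sin(-39°) = 4.0040*(-0.62932) = -2.5198

3.1117 - 2.5198i


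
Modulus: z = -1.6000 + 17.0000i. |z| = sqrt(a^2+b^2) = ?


|z| = sqrt((-1.6)^2 + 17^2) = sqrt(2.56 + 289) = sqrt(291.56) = 17.0751

|z| = 17.0751


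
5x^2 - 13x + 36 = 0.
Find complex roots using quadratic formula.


disc = (-13)^2 - 4*5*36 = 169 - 720 = -551
sqrt(|disc|) = sqrt(551) = 23.4734
Real part = 13/(2*5) = 1.3000
Imag part = 23.4734/(2*5) = 2.3473

1.3000 ± 2.3473i


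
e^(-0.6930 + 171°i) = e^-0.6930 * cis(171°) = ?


e^-0.6930 = 0.5001
cos(171°) = -0.9877
sin(171°) = 0.1564
Real = 0.5001*(-0.9877) = -0.4939
Imag = 0.5001*0.1564 = 0.0782

-0.4939 + 0.0782i


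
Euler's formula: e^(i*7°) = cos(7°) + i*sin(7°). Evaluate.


cos(7°) = 0.9925
sin(7°) = 0.1219

e^(i*7°) = 0.9925 + 0.1219i


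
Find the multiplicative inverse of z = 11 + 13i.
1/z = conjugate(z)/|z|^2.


|z|^2 = 121+169 = 290
1/z = (11 - 13i)/290

1/z = 0.0379 - 0.0448i


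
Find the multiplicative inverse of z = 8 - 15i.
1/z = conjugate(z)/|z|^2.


|z|^2 = 64+225 = 289
1/z = (8 + 15i)/289

1/z = 0.0277 + 0.0519i


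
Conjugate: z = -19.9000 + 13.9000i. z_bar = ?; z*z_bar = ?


z_bar = -19.9000 - 13.9000i
z*z_bar = (-19.9)^2 + 13.9^2 = 396.01 + 193.21 = 589.22

z_bar = -19.9000 - 13.9000i, z*z_bar = 589.22


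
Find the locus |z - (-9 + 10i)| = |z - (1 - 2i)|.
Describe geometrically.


Equal distances means the locus is the perpendicular bisector of z1 and z2.
Midpoint = ((-9+1)/2, (10+(-2))/2) = (-4.0000, 4.0000)

Perpendicular bisector through (-4.0000, 4.0000)


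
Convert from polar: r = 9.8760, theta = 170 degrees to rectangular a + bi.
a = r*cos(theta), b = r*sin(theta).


a = 9.8760*cos(170°) = 9.8760*(-0.98481) = -9.7260
b = 9.8760*sin(170°) = 9.8760*0.173648 = 1.7149

-9.7260 + 1.7149i


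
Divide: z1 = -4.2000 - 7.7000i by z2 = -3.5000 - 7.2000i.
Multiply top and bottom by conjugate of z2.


Conjugate of z2 = -3.5000 + 7.2000i
Numerator: (-4.2000 - 7.7000i)(-3.5000 + 7.2000i) = 70.1400 - 3.2900i
Denominator: (-3.5)^2 + (-7.2)^2 = 64.09
Result = (70.1400 - 3.2900i)/64.09

1.0944 - 0.0513i


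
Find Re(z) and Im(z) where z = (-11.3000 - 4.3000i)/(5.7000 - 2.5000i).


Multiply by conjugate: (-11.3000 - 4.3000i)(5.7000 + 2.5000i) / (5.7^2 + (-2.5)^2)
Numerator real = -11.3*5.7 - (4.3)*(-2.5) = -53.66
Numerator imag = -4.3*5.7 - (-11.3)*(-2.5) = -52.76
Denominator = 38.74
Re(z) = -53.66/38.74 = -1.3851
Im(z) = -52.76/38.74 = -1.3619

Re(z) = -1.3851, Im(z) = -1.3619


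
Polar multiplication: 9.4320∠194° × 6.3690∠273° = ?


r = 9.4320 * 6.3690 = 60.0724
theta = 194° + 273° = 467° = 107° (mod 360)

60.0724 cis(107°)


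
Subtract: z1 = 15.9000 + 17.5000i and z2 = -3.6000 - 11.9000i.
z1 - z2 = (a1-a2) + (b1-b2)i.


Real: 15.9 + 3.6 = 19.5
Imag: 17.5 + 11.9 = 29.4

19.5000 + 29.4000i


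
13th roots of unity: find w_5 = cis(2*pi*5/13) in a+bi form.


Angle = 360*5/13 = 138.4615°
a = cos(138.4615°) = -0.7485
b = sin(138.4615°) = 0.6631

-0.7485 + 0.6631i


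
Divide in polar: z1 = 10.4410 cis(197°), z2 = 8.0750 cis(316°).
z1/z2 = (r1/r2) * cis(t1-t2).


r = 10.4410 / 8.0750 = 1.2930
theta = 197° - 316° = -119° = 241° (mod 360)

1.2930 cis(241°)


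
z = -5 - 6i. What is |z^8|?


|z| = sqrt(25+36) = sqrt(61) = 7.8102
|z^8| = |z|^8 = (sqrt(61))^8 = 61^4 = 13845841

|z^8| = 13845841


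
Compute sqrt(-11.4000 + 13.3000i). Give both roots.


|z| = sqrt(129.96+176.89) = 17.5171
sqrt((|z|+a)/2) = sqrt((17.5171+(-11.4))/2) = sqrt(3.0586) = 1.7489
sqrt((|z|-a)/2) = sqrt((17.5171-(-11.4))/2) = sqrt(14.4586) = 3.8024

±(1.7489 + 3.8024i) i.e. 1.7489 + 3.8024i and -1.7489 - 3.8024i


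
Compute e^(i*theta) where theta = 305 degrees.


cos(305°) = 0.5736
sin(305°) = -0.8192

e^(i*305°) = 0.5736 - 0.8192i


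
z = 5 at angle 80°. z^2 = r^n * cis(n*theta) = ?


r^2 = 5^2 = 25
n*theta = 2*80° = 160° = 160° (mod 360)
a = 25*cos(160°) = -23.4923
b = 25*sin(160°) = 8.5505

25 cis(160°) = -23.4923 + 8.5505i


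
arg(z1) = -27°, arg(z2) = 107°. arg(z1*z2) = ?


arg(z1*z2) = -27° + 107° = 80°
Normalized to (-180°, 180°]: 80°

80°


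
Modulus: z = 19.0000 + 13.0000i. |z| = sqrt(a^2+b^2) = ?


|z| = sqrt(19^2 + 13^2) = sqrt(361 + 169) = sqrt(530) = 23.0217

|z| = 23.0217


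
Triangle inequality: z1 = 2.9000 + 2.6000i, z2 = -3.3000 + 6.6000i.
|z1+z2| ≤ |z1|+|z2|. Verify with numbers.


|z1| = sqrt(2.9^2 + 2.6^2) = sqrt(15.17) = 3.8949
|z2| = sqrt((-3.3)^2 + 6.6^2) = sqrt(54.45) = 7.3790
z1+z2 = -0.4000 + 9.2000i
|z1+z2| = sqrt(84.8) = 9.2087
|z1|+|z2| = 3.8949 + 7.3790 = 11.2739

|z1+z2| = 9.2087 ≤ |z1|+|z2| = 11.2739 (verified)


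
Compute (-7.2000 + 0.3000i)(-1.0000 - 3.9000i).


Real = -7.2*(-1) - 0.3*(-3.9) = 7.2 - (-1.17) = 8.37
Imag = -7.2*(-3.9) - (1)*0.3 = 28.08 - (0.3) = 27.78

8.3700 + 27.7800i


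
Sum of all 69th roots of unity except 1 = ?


With w = e^(2*pi*i/69), all 69 of the 69th roots of unity w^0 = 1, w, ..., w^(68) sum to 0: 1 + w + ... + w^(68) = (1 - w^69)/(1 - w) = 0 since w^69 = 1, w ≠ 1.
Removing the root 1: w + w^2 + ... + w^(68) = 0 - 1 = -1

Sum = -1


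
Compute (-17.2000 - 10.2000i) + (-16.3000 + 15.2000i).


Real: -17.2 - 16.3 = -33.5
Imag: -10.2 + 15.2 = 5

-33.5000 + 5.0000i


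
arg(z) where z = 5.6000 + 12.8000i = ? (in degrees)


Re = 5.6, Im = 12.8
arg = atan2(12.8, 5.6) = 66.3706 degrees

arg(z) = 66.3706 degrees


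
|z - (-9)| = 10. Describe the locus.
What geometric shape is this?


|z - z0| = r is a circle with center z0 and radius r.
Center = (-9, 0), radius = 10

Circle with center (-9, 0) and radius 10


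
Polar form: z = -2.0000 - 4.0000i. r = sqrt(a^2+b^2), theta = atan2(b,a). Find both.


r = sqrt(4+16) = sqrt(20) = 4.4721
theta = atan2(-4, -2) = -116.5651 degrees

r = 4.4721, theta = -116.5651 degrees


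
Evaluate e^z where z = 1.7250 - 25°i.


e^1.7250 = 5.6125
cos(-25°) = 0.90631
sin(-25°) = -0.42262
Real = 5.6125*0.90631 = 5.0867
Imag = 5.6125*(-0.42262) = -2.3720

5.0867 - 2.3720i


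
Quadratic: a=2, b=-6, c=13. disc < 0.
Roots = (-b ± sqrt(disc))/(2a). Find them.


disc = (-6)^2 - 4*2*13 = 36 - 104 = -68
sqrt(|disc|) = sqrt(68) = 8.2462
Real part = 6/(2*2) = 1.5000
Imag part = 8.2462/(2*2) = 2.0616

1.5000 ± 2.0616i


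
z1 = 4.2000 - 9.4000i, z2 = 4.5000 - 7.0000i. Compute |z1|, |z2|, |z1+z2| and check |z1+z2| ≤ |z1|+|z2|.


|z1| = sqrt(4.2^2 + (-9.4)^2) = sqrt(106) = 10.2956
|z2| = sqrt(4.5^2 + (-7)^2) = sqrt(69.25) = 8.3217
z1+z2 = 8.7000 - 16.4000i
|z1+z2| = sqrt(344.65) = 18.5648
|z1|+|z2| = 10.2956 + 8.3217 = 18.6173

|z1+z2| = 18.5648 ≤ |z1|+|z2| = 18.6173 (verified)


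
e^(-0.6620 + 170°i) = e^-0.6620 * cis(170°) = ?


e^-0.6620 = 0.5158
cos(170°) = -0.9848
sin(170°) = 0.17365
Real = 0.5158*(-0.9848) = -0.5080
Imag = 0.5158*0.17365 = 0.0896

-0.5080 + 0.0896i


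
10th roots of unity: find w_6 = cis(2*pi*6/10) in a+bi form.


Angle = 360*6/10 = 216°
a = cos(216°) = -0.8090
b = sin(216°) = -0.5878

-0.8090 - 0.5878i


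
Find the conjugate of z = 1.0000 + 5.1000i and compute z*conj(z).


z_bar = 1.0000 - 5.1000i
z*z_bar = 1^2 + 5.1^2 = 1 + 26.01 = 27.01

z_bar = 1.0000 - 5.1000i, z*z_bar = 27.01


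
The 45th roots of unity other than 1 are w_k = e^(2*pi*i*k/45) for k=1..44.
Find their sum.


With w = e^(2*pi*i/45), all 45 of the 45th roots of unity w^0 = 1, w, ..., w^(44) sum to 0: 1 + w + ... + w^(44) = (1 - w^45)/(1 - w) = 0 since w^45 = 1, w ≠ 1.
Removing the root 1: w + w^2 + ... + w^(44) = 0 - 1 = -1

Sum = -1


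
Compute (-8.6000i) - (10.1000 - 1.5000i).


Real: 0 - 10.1 = -10.1
Imag: -8.6 + 1.5 = -7.1

-10.1000 - 7.1000i


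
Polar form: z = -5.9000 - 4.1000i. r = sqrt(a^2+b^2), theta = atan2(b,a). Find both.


r = sqrt(34.81+16.81) = sqrt(51.62) = 7.1847
theta = atan2(-4.1, -5.9) = -145.2040 degrees

r = 7.1847, theta = -145.2040 degrees


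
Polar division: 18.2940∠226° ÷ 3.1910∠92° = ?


r = 18.2940 / 3.1910 = 5.7330
theta = 226° - 92° = 134° = 134° (mod 360)

5.7330 cis(134°)


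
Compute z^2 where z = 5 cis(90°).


r^2 = 5^2 = 25
n*theta = 2*90° = 180° = 180° (mod 360)
a = 25*cos(180°) = -25.0000
b = 25*sin(180°) = 0

25 cis(180°) = -25.0000 + 0i


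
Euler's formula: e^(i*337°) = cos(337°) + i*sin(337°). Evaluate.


cos(337°) = 0.9205
sin(337°) = -0.3907

e^(i*337°) = 0.9205 - 0.3907i


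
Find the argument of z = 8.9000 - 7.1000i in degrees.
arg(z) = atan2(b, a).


Re = 8.9, Im = -7.1
arg = atan2(-7.1, 8.9) = -38.5812 degrees

arg(z) = -38.5812 degrees


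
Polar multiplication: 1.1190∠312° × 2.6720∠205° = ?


r = 1.1190 * 2.6720 = 2.9900
theta = 312° + 205° = 517° = 157° (mod 360)

2.9900 cis(157°)


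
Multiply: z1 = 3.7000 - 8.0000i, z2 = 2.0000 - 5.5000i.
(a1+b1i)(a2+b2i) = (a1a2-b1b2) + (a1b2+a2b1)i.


Real = 3.7*2 - (-8)*(-5.5) = 7.4 - 44 = -36.6
Imag = 3.7*(-5.5) + 2*(-8) = -20.35 - (16) = -36.35

-36.6000 - 36.3500i


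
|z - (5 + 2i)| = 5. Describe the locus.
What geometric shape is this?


|z - z0| = r is a circle with center z0 and radius r.
Center = (5, 2), radius = 5

Circle with center (5, 2) and radius 5


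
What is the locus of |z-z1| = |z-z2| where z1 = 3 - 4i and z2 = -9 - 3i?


Equal distances means the locus is the perpendicular bisector of z1 and z2.
Midpoint = ((3+(-9))/2, (-4+(-3))/2) = (-3.0000, -3.5000)

Perpendicular bisector through (-3.0000, -3.5000)


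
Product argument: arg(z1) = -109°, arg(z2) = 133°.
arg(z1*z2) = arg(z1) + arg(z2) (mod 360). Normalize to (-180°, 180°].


arg(z1*z2) = -109° + 133° = 24°
Normalized to (-180°, 180°]: 24°

24°


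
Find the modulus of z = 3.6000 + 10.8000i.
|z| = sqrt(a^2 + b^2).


|z| = sqrt(3.6^2 + 10.8^2) = sqrt(12.96 + 116.64) = sqrt(129.6) = 11.3842

|z| = 11.3842


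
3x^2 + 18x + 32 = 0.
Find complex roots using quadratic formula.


disc = 18^2 - 4*3*32 = 324 - 384 = -60
sqrt(|disc|) = sqrt(60) = 7.7460
Real part = -18/(2*3) = -3.0000
Imag part = 7.7460/(2*3) = 1.2910

-3.0000 ± 1.2910i


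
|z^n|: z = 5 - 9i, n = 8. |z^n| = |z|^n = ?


|z| = sqrt(25+81) = sqrt(106) = 10.2956
|z^8| = |z|^8 = (sqrt(106))^8 = 106^4 = 126247696

|z^8| = 126247696


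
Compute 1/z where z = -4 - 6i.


|z|^2 = 16+36 = 52
1/z = (-4 + 6i)/52

1/z = -0.0769 + 0.1154i


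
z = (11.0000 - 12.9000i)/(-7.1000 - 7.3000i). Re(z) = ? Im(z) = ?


Multiply by conjugate: (11.0000 - 12.9000i)(-7.1000 + 7.3000i) / ((-7.1)^2 + (-7.3)^2)
Numerator real = 11*(-7.1) - (12.9)*(-7.3) = 16.07
Numerator imag = -12.9*(-7.1) - 11*(-7.3) = 171.89
Denominator = 103.7
Re(z) = 16.07/103.7 = 0.1550
Im(z) = 171.89/103.7 = 1.6576

Re(z) = 0.1550, Im(z) = 1.6576


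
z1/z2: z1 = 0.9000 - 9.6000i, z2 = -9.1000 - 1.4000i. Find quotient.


Conjugate of z2 = -9.1000 + 1.4000i
Numerator: (0.9000 - 9.6000i)(-9.1000 + 1.4000i) = 5.2500 + 88.6200i
Denominator: (-9.1)^2 + (-1.4)^2 = 84.77
Result = (5.2500 + 88.6200i)/84.77

0.0619 + 1.0454i


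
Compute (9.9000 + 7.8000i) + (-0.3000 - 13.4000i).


Real: 9.9 - 0.3 = 9.6
Imag: 7.8 - 13.4 = -5.6

9.6000 - 5.6000i


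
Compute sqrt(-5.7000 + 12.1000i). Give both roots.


|z| = sqrt(32.49+146.41) = 13.3754
sqrt((|z|+a)/2) = sqrt((13.3754+(-5.7))/2) = sqrt(3.8377) = 1.9590
sqrt((|z|-a)/2) = sqrt((13.3754-(-5.7))/2) = sqrt(9.5377) = 3.0883

±(1.9590 + 3.0883i) i.e. 1.9590 + 3.0883i and -1.9590 - 3.0883i


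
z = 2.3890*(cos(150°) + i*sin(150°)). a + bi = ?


a = 2.3890*cos(150°) = 2.3890*(-0.866) = -2.0689
b = 2.3890*sin(150°) = 2.3890*0.5 = 1.1945

-2.0689 + 1.1945i


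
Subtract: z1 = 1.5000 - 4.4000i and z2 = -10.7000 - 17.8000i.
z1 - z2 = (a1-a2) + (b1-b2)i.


Real: 1.5 + 10.7 = 12.2
Imag: -4.4 + 17.8 = 13.4

12.2000 + 13.4000i


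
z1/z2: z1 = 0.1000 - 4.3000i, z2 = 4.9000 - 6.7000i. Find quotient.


Conjugate of z2 = 4.9000 + 6.7000i
Numerator: (0.1000 - 4.3000i)(4.9000 + 6.7000i) = 29.3000 - 20.4000i
Denominator: 4.9^2 + (-6.7)^2 = 68.9
Result = (29.3000 - 20.4000i)/68.9

0.4253 - 0.2961i


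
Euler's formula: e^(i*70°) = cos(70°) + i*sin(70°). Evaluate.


cos(70°) = 0.3420
sin(70°) = 0.9397

e^(i*70°) = 0.3420 + 0.9397i


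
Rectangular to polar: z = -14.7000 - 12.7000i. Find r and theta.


r = sqrt(216.09+161.29) = sqrt(377.38) = 19.4263
theta = atan2(-12.7, -14.7) = -139.1748 degrees

r = 19.4263, theta = -139.1748 degrees


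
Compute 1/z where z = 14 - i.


|z|^2 = 196+1 = 197
1/z = (14 + 1i)/197

1/z = 0.0711 + 0.0051i


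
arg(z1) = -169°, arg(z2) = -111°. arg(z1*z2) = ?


arg(z1*z2) = -169° - 111° = -280°
Normalized to (-180°, 180°]: 80°

80°


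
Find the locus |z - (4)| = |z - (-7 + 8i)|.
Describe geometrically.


Equal distances means the locus is the perpendicular bisector of z1 and z2.
Midpoint = ((4+(-7))/2, (0+8)/2) = (-1.5000, 4.0000)

Perpendicular bisector through (-1.5000, 4.0000)


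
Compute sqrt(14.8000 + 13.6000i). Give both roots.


|z| = sqrt(219.04+184.96) = 20.0998
sqrt((|z|+a)/2) = sqrt((20.0998+14.8)/2) = sqrt(17.4499) = 4.1773
sqrt((|z|-a)/2) = sqrt((20.0998-14.8)/2) = sqrt(2.6499) = 1.6278

±(4.1773 + 1.6278i) i.e. 4.1773 + 1.6278i and -4.1773 - 1.6278i


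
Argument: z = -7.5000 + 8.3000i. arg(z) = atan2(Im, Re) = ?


Re = -7.5, Im = 8.3
arg = atan2(8.3, -7.5) = 132.1014 degrees

arg(z) = 132.1014 degrees


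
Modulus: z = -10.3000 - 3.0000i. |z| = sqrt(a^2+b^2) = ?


|z| = sqrt((-10.3)^2 + (-3)^2) = sqrt(106.09 + 9) = sqrt(115.09) = 10.7280

|z| = 10.7280


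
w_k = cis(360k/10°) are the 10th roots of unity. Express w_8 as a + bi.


Angle = 360*8/10 = 288°
a = cos(288°) = 0.3090
b = sin(288°) = -0.9511

0.3090 - 0.9511i


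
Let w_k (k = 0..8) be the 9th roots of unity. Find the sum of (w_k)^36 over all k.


The roots are w_k = w^k with w = e^(2*pi*i/9), and (w^k)^36 = (w^36)^k.
So S = 1 + u + u^2 + ... + u^(8) with u = w^36.
36 = 4*9 + 0, so 36 is a multiple of 9 and u = (w^9)^4 = 1.
Every one of the 9 terms equals 1: S = 9

S = 9


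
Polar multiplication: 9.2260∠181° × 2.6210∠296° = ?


r = 9.2260 * 2.6210 = 24.1813
theta = 181° + 296° = 477° = 117° (mod 360)

24.1813 cis(117°)


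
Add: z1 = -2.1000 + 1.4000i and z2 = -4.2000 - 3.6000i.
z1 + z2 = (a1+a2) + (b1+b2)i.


Real: -2.1 - 4.2 = -6.3
Imag: 1.4 - 3.6 = -2.2

-6.3000 - 2.2000i


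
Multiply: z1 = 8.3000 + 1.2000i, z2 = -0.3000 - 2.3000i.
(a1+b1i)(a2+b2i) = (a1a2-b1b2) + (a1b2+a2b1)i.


Real = 8.3*(-0.3) - 1.2*(-2.3) = -2.49 - (-2.76) = 0.27
Imag = 8.3*(-2.3) - (0.3)*1.2 = -19.09 - (0.36) = -19.45

0.2700 - 19.4500i


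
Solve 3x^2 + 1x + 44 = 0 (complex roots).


disc = 1^2 - 4*3*44 = 1 - 528 = -527
sqrt(|disc|) = sqrt(527) = 22.9565
Real part = -1/(2*3) = -0.1667
Imag part = 22.9565/(2*3) = 3.8261

-0.1667 ± 3.8261i


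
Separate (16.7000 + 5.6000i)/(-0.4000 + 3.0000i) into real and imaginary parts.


Multiply by conjugate: (16.7000 + 5.6000i)(-0.4000 - 3.0000i) / ((-0.4)^2 + 3^2)
Numerator real = 16.7*(-0.4) + 5.6*3 = 10.12
Numerator imag = 5.6*(-0.4) - 16.7*3 = -52.34
Denominator = 9.16
Re(z) = 10.12/9.16 = 1.1048
Im(z) = -52.34/9.16 = -5.7140

Re(z) = 1.1048, Im(z) = -5.7140


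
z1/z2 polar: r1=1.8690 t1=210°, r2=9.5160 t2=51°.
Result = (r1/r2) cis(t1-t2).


r = 1.8690 / 9.5160 = 0.1964
theta = 210° - 51° = 159° = 159° (mod 360)

0.1964 cis(159°)


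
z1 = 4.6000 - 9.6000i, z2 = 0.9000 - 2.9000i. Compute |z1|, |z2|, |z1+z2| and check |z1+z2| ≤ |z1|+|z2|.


|z1| = sqrt(4.6^2 + (-9.6)^2) = sqrt(113.32) = 10.6452
|z2| = sqrt(0.9^2 + (-2.9)^2) = sqrt(9.22) = 3.0364
z1+z2 = 5.5000 - 12.5000i
|z1+z2| = sqrt(186.5) = 13.6565
|z1|+|z2| = 10.6452 + 3.0364 = 13.6816

|z1+z2| = 13.6565 ≤ |z1|+|z2| = 13.6816 (verified)


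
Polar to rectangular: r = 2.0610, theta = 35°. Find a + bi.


a = 2.0610*cos(35°) = 2.0610*0.81915 = 1.6883
b = 2.0610*sin(35°) = 2.0610*0.57358 = 1.1821

1.6883 + 1.1821i


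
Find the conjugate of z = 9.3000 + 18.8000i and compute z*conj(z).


z_bar = 9.3000 - 18.8000i
z*z_bar = 9.3^2 + 18.8^2 = 86.49 + 353.44 = 439.93

z_bar = 9.3000 - 18.8000i, z*z_bar = 439.93


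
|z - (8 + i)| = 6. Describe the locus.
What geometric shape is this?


|z - z0| = r is a circle with center z0 and radius r.
Center = (8, 1), radius = 6

Circle with center (8, 1) and radius 6


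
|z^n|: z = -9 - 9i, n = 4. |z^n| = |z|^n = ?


|z| = sqrt(81+81) = sqrt(162) = 12.7279
|z^4| = |z|^4 = (sqrt(162))^4 = 162^2 = 26244

|z^4| = 26244


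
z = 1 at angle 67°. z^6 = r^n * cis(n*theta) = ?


r^6 = 1^6 = 1
n*theta = 6*67° = 402° = 42° (mod 360)
a = 1*cos(42°) = 0.7431
b = 1*sin(42°) = 0.6691

1 cis(42°) = 0.7431 + 0.6691i


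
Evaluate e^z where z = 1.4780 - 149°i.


e^1.4780 = 4.3842
cos(-149°) = -0.85717
sin(-149°) = -0.51504
Real = 4.3842*(-0.85717) = -3.7580
Imag = 4.3842*(-0.51504) = -2.2580

-3.7580 - 2.2580i


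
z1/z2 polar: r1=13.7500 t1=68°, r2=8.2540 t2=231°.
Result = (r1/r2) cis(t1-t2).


r = 13.7500 / 8.2540 = 1.6659
theta = 68° - 231° = -163° = 197° (mod 360)

1.6659 cis(197°)


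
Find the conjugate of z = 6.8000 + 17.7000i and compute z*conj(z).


z_bar = 6.8000 - 17.7000i
z*z_bar = 6.8^2 + 17.7^2 = 46.24 + 313.29 = 359.53

z_bar = 6.8000 - 17.7000i, z*z_bar = 359.53


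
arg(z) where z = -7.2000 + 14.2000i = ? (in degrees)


Re = -7.2, Im = 14.2
arg = atan2(14.2, -7.2) = 116.8869 degrees

arg(z) = 116.8869 degrees


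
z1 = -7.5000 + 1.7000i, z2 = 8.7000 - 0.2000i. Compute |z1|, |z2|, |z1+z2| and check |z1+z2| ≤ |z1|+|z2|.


|z1| = sqrt((-7.5)^2 + 1.7^2) = sqrt(59.14) = 7.6903
|z2| = sqrt(8.7^2 + (-0.2)^2) = sqrt(75.73) = 8.7023
z1+z2 = 1.2000 + 1.5000i
|z1+z2| = sqrt(3.69) = 1.9209
|z1|+|z2| = 7.6903 + 8.7023 = 16.3926

|z1+z2| = 1.9209 ≤ |z1|+|z2| = 16.3926 (verified)


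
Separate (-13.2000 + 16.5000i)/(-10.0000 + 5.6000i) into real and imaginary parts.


Multiply by conjugate: (-13.2000 + 16.5000i)(-10.0000 - 5.6000i) / ((-10)^2 + 5.6^2)
Numerator real = -13.2*(-10) + 16.5*5.6 = 224.4
Numerator imag = 16.5*(-10) - (-13.2)*5.6 = -91.08
Denominator = 131.36
Re(z) = 224.4/131.36 = 1.7083
Im(z) = -91.08/131.36 = -0.6934

Re(z) = 1.7083, Im(z) = -0.6934
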